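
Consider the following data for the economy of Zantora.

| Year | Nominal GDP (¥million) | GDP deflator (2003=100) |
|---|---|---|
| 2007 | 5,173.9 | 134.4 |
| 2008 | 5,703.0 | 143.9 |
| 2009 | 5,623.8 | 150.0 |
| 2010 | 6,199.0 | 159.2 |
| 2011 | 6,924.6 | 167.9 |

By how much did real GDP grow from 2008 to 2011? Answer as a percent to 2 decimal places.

Real GDP 2008 = 5703.0/1.439 = 3963.17.
Real GDP 2011 = 6924.6/1.679 = 4124.24.
Change = 4124.24/3963.17 − 1 = 0.0406.

4.06%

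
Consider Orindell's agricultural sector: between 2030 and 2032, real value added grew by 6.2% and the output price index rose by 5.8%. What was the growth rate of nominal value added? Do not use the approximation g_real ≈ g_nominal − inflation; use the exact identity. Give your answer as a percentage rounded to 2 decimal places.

(1 + g_nom) = (1 + g_real)(1 + π) = 1.0620 × 1.0580 = 1.12360.

12.36%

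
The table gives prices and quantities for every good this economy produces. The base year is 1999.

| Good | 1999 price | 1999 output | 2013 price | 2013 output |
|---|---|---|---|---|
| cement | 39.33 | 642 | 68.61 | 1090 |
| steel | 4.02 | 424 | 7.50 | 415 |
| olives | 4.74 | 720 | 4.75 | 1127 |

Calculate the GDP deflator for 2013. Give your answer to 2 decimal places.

Nominal GDP 2013 = 68.61·1090 + 7.50·415 + 4.75·1127 = 83250.65.
Real GDP 2013 (at 1999 prices) = 39.33·1090 + 4.02·415 + 4.74·1127 = 49879.98.
Deflator = Nominal/Real × 100 = 83250.65/49879.98 × 100 = 166.902.

166.90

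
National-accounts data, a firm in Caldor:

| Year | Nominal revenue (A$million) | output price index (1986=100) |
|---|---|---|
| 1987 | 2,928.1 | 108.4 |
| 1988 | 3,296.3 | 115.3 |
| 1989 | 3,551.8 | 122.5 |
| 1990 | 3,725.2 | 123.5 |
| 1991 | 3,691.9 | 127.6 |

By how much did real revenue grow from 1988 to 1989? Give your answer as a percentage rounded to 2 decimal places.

1.42%

Real revenue 1988 = 3296.3/1.153 = 2858.89.
Real revenue 1989 = 3551.8/1.225 = 2899.43.
Change = 2899.43/2858.89 − 1 = 0.0142.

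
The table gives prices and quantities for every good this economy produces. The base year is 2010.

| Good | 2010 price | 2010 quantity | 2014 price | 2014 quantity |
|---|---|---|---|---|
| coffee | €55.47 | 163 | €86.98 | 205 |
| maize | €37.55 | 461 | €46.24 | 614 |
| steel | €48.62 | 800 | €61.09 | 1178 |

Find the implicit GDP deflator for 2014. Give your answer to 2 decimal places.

Nominal GDP 2014 = 86.98·205 + 46.24·614 + 61.09·1178 = 118186.28.
Real GDP 2014 (at 2010 prices) = 55.47·205 + 37.55·614 + 48.62·1178 = 91701.41.
Deflator = Nominal/Real × 100 = 118186.28/91701.41 × 100 = 128.882.

128.88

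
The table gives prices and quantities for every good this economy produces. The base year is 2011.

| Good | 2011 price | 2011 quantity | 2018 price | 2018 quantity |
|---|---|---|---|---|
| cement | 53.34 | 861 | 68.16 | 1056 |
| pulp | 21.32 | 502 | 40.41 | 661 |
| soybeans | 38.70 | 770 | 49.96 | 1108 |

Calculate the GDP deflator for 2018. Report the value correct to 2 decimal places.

Nominal GDP 2018 = 68.16·1056 + 40.41·661 + 49.96·1108 = 154043.65.
Real GDP 2018 (at 2011 prices) = 53.34·1056 + 21.32·661 + 38.70·1108 = 113299.16.
Deflator = Nominal/Real × 100 = 154043.65/113299.16 × 100 = 135.962.

135.96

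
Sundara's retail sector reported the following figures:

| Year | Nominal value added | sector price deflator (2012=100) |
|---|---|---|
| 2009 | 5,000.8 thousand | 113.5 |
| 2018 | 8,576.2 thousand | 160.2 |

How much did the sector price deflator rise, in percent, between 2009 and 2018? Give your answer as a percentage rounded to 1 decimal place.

Price-level change = 160.2 / 113.5 − 1 = 0.4115.

41.1%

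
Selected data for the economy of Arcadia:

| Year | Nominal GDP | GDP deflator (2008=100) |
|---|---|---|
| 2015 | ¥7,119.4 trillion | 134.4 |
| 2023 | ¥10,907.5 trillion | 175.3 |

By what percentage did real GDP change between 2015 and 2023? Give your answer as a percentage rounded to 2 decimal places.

17.46%

Real GDP 2015 = 7119.4 / 1.344 = 5297.17.
Real GDP 2023 = 10907.5 / 1.753 = 6222.19.
Real growth = 6222.19 / 5297.17 − 1 = 0.1746.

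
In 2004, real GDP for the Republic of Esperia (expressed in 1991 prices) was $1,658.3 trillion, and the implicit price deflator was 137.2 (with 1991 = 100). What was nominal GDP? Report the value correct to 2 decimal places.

$2,275.19 trillion

Nominal GDP = Real × (implicit price deflator/100) = 1658.3 × 1.372 = 2275.19.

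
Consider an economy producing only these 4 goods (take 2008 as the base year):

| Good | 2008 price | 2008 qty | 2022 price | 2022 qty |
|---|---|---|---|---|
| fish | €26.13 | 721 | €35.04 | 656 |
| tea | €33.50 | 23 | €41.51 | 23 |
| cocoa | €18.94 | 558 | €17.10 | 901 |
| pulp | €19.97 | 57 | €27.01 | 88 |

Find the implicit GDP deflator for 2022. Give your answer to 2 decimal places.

113.59

Nominal GDP 2022 = 35.04·656 + 41.51·23 + 17.10·901 + 27.01·88 = 41724.95.
Real GDP 2022 (at 2008 prices) = 26.13·656 + 33.50·23 + 18.94·901 + 19.97·88 = 36734.08.
Deflator = Nominal/Real × 100 = 41724.95/36734.08 × 100 = 113.586.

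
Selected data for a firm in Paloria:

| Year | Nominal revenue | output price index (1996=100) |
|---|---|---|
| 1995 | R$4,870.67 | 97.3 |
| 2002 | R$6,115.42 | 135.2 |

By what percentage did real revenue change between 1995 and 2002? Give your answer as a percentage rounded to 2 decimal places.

Real revenue 1995 = 4870.67 / 0.973 = 5005.83.
Real revenue 2002 = 6115.42 / 1.352 = 4523.24.
Real growth = 4523.24 / 5005.83 − 1 = -0.0964.

-9.64%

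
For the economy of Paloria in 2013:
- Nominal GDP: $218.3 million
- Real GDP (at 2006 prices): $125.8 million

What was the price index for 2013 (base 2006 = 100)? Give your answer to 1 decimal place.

price index = (Nominal / Real) × 100 = 218.3 / 125.8 × 100 = 173.53.

173.5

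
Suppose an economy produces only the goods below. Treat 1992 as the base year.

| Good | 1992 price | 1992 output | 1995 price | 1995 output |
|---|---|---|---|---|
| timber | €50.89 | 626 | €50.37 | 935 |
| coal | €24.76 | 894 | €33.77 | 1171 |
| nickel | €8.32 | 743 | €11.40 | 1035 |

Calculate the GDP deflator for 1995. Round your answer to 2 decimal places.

Nominal GDP 1995 = 50.37·935 + 33.77·1171 + 11.40·1035 = 98439.62.
Real GDP 1995 (at 1992 prices) = 50.89·935 + 24.76·1171 + 8.32·1035 = 85187.31.
Deflator = Nominal/Real × 100 = 98439.62/85187.31 × 100 = 115.557.

115.56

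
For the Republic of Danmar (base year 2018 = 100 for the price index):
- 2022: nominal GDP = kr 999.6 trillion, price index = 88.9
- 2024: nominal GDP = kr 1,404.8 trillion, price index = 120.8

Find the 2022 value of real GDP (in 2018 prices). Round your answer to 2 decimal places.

Real GDP = Nominal / (price index/100) = 999.6 / 0.889 = 1124.41.

kr 1,124.41 trillion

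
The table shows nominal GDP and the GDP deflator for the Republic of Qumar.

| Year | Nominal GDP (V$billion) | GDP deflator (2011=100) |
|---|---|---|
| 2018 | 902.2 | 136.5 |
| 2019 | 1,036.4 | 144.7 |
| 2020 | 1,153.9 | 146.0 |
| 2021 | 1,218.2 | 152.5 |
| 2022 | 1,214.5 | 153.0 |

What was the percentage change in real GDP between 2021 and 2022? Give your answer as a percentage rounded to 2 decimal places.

Real GDP 2021 = 1218.2/1.525 = 798.82.
Real GDP 2022 = 1214.5/1.530 = 793.79.
Change = 793.79/798.82 − 1 = -0.0063.

-0.63%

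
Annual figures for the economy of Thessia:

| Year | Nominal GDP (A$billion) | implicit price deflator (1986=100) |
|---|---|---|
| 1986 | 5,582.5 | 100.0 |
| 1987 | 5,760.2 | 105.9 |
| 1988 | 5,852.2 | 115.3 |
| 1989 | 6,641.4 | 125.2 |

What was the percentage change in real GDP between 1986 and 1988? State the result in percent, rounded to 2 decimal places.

-9.08%

Real GDP 1986 = 5582.5/1.000 = 5582.50.
Real GDP 1988 = 5852.2/1.153 = 5075.63.
Change = 5075.63/5582.50 − 1 = -0.0908.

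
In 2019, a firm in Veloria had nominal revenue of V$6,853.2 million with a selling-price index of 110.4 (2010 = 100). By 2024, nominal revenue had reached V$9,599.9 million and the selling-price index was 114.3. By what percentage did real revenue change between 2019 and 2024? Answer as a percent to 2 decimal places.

35.30%

Deflate each year: 2019 → 6853.2/1.104 = 6207.61; 2024 → 9599.9/1.143 = 8398.86.
So real revenue changed by 8398.86/6207.61 − 1 = 0.3530, i.e. 35.30%.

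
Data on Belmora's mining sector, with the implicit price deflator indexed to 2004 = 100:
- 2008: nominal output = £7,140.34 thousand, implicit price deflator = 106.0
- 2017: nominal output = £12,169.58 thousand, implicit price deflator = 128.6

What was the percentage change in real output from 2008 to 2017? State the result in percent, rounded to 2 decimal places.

Deflate each year: 2008 → 7140.34/1.060 = 6736.17; 2017 → 12169.58/1.286 = 9463.13.
So real output changed by 9463.13/6736.17 − 1 = 0.4048, i.e. 40.48%.

40.48%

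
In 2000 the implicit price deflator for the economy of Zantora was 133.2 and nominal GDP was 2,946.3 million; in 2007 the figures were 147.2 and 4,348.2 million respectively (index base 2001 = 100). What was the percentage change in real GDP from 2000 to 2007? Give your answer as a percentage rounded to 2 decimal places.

Deflate each year: 2000 → 2946.3/1.332 = 2211.94; 2007 → 4348.2/1.472 = 2953.94.
So real GDP changed by 2953.94/2211.94 − 1 = 0.3355, i.e. 33.55%.

33.55%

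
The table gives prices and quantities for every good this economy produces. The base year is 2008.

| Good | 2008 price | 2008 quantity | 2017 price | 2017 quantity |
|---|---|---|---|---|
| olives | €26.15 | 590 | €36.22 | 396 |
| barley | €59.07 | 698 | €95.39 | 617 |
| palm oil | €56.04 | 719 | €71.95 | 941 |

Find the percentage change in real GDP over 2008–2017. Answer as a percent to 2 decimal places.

2.66%

Real GDP 2008 = Nominal GDP 2008 = 26.15·590 + 59.07·698 + 56.04·719 = 96952.12.
Real GDP 2017 (at 2008 prices) = 26.15·396 + 59.07·617 + 56.04·941 = 99535.23.
Real growth = 99535.23/96952.12 − 1 = 0.0266.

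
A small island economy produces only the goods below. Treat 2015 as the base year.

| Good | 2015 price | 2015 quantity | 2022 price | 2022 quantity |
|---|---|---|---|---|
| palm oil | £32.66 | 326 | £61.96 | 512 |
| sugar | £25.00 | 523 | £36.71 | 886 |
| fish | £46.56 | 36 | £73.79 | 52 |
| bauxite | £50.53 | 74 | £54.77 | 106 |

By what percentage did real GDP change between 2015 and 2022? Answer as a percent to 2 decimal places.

60.10%

Real GDP 2015 = Nominal GDP 2015 = 32.66·326 + 25.00·523 + 46.56·36 + 50.53·74 = 29137.54.
Real GDP 2022 (at 2015 prices) = 32.66·512 + 25.00·886 + 46.56·52 + 50.53·106 = 46649.22.
Real growth = 46649.22/29137.54 − 1 = 0.6010.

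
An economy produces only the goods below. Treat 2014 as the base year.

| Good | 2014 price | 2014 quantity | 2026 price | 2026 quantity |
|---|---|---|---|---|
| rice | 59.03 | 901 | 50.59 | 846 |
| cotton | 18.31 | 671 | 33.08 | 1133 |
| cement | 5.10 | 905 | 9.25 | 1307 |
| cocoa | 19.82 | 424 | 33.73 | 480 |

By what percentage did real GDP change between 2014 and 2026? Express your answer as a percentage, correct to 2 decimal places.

10.67%

Real GDP 2014 = Nominal GDP 2014 = 59.03·901 + 18.31·671 + 5.10·905 + 19.82·424 = 78491.22.
Real GDP 2026 (at 2014 prices) = 59.03·846 + 18.31·1133 + 5.10·1307 + 19.82·480 = 86863.91.
Real growth = 86863.91/78491.22 − 1 = 0.1067.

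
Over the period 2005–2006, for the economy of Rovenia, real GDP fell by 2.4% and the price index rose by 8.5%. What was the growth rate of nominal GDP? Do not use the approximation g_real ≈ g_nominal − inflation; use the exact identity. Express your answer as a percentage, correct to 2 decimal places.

5.90%

(1 + g_nom) = (1 + g_real)(1 + π) = 0.9760 × 1.0850 = 1.05896.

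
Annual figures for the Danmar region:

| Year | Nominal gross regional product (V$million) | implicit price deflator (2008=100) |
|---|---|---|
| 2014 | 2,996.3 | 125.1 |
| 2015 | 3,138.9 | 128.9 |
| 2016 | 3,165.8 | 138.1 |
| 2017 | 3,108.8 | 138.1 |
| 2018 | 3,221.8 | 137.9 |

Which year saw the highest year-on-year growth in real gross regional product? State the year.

2015: real = 3138.9/1.289 = 2435.14; growth vs 2014 (2395.12) = 1.67%.
2016: real = 3165.8/1.381 = 2292.40; growth vs 2015 (2435.14) = -5.86%.
2017: real = 3108.8/1.381 = 2251.12; growth vs 2016 (2292.40) = -1.80%.
2018: real = 3221.8/1.379 = 2336.33; growth vs 2017 (2251.12) = 3.79%.

2018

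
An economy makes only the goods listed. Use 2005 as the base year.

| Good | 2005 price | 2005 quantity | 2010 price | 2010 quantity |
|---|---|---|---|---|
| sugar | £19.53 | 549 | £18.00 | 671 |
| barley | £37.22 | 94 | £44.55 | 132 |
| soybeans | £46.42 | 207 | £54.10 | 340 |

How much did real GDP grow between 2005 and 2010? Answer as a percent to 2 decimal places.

Real GDP 2005 = Nominal GDP 2005 = 19.53·549 + 37.22·94 + 46.42·207 = 23829.59.
Real GDP 2010 (at 2005 prices) = 19.53·671 + 37.22·132 + 46.42·340 = 33800.47.
Real growth = 33800.47/23829.59 − 1 = 0.4184.

41.84%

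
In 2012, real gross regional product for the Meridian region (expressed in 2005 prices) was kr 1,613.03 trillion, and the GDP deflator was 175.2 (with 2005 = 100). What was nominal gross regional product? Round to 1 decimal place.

kr 2,826.0 trillion

Nominal gross regional product = Real × (GDP deflator/100) = 1613.03 × 1.752 = 2826.03.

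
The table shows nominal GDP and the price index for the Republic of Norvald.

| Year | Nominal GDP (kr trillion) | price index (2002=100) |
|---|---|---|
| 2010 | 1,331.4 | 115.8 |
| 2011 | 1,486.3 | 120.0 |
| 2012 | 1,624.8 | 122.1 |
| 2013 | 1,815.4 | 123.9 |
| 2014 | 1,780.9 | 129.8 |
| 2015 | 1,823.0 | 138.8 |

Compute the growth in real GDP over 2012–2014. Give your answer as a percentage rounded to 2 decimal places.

Real GDP 2012 = 1624.8/1.221 = 1330.71.
Real GDP 2014 = 1780.9/1.298 = 1372.03.
Change = 1372.03/1330.71 − 1 = 0.0311.

3.11%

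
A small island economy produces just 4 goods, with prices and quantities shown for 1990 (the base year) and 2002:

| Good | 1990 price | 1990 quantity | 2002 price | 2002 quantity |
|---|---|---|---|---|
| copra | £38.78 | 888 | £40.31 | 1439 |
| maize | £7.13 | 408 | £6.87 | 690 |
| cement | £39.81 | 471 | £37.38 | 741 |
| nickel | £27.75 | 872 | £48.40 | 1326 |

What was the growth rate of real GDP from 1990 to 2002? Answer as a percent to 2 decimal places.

Real GDP 1990 = Nominal GDP 1990 = 38.78·888 + 7.13·408 + 39.81·471 + 27.75·872 = 80294.19.
Real GDP 2002 (at 1990 prices) = 38.78·1439 + 7.13·690 + 39.81·741 + 27.75·1326 = 127019.83.
Real growth = 127019.83/80294.19 − 1 = 0.5819.

58.19%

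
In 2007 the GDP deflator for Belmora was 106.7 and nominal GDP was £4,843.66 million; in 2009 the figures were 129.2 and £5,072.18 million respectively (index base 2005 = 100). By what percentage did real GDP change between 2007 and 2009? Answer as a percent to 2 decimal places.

-13.52%

Real GDP 2007 = 4843.66 / 1.067 = 4539.51.
Real GDP 2009 = 5072.18 / 1.292 = 3925.84.
Real growth = 3925.84 / 4539.51 − 1 = -0.1352.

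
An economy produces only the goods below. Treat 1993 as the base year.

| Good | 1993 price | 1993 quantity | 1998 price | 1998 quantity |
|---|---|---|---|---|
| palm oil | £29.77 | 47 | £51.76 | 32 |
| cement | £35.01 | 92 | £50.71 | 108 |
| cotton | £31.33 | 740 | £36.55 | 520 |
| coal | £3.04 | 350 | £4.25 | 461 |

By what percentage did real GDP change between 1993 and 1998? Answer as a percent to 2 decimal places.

Real GDP 1993 = Nominal GDP 1993 = 29.77·47 + 35.01·92 + 31.33·740 + 3.04·350 = 28868.31.
Real GDP 1998 (at 1993 prices) = 29.77·32 + 35.01·108 + 31.33·520 + 3.04·461 = 22426.76.
Real growth = 22426.76/28868.31 − 1 = -0.2231.

-22.31%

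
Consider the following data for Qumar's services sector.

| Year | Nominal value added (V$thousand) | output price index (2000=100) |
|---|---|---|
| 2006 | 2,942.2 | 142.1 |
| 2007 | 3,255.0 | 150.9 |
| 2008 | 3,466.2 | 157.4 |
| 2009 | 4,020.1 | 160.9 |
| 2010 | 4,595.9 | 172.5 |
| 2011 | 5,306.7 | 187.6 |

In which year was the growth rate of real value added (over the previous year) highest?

2009

2007: real = 3255.0/1.509 = 2157.06; growth vs 2006 (2070.51) = 4.18%.
2008: real = 3466.2/1.574 = 2202.16; growth vs 2007 (2157.06) = 2.09%.
2009: real = 4020.1/1.609 = 2498.51; growth vs 2008 (2202.16) = 13.46%.
2010: real = 4595.9/1.725 = 2664.29; growth vs 2009 (2498.51) = 6.64%.
2011: real = 5306.7/1.876 = 2828.73; growth vs 2010 (2664.29) = 6.17%.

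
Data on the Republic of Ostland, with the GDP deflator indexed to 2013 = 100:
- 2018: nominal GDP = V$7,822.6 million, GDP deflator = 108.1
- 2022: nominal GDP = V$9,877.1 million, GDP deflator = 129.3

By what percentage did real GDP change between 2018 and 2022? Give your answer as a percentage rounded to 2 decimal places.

5.56%

Deflate each year: 2018 → 7822.6/1.081 = 7236.45; 2022 → 9877.1/1.293 = 7638.90.
So real GDP changed by 7638.90/7236.45 − 1 = 0.0556, i.e. 5.56%.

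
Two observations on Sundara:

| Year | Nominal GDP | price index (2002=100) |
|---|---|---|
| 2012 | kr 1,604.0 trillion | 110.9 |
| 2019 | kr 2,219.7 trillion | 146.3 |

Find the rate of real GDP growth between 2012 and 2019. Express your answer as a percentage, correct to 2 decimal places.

4.90%

Deflate each year: 2012 → 1604.0/1.109 = 1446.35; 2019 → 2219.7/1.463 = 1517.22.
So real GDP changed by 1517.22/1446.35 − 1 = 0.0490, i.e. 4.90%.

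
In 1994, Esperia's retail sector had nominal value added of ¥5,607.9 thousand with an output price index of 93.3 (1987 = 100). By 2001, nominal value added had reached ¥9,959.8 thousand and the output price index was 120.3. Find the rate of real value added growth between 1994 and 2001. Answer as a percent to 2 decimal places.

37.74%

Real value added 1994 = 5607.9 / 0.933 = 6010.61.
Real value added 2001 = 9959.8 / 1.203 = 8279.14.
Real growth = 8279.14 / 6010.61 − 1 = 0.3774.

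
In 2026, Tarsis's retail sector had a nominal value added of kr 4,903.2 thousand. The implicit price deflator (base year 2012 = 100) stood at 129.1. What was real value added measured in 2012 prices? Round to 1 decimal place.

Real value added = Nominal / (implicit price deflator/100) = 4903.2 / 1.291 = 3797.99.

kr 3,798.0 thousand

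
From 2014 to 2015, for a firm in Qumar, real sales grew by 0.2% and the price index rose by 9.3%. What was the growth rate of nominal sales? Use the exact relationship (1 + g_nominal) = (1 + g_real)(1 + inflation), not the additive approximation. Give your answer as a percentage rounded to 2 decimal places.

(1 + g_nom) = (1 + g_real)(1 + π) = 1.0020 × 1.0930 = 1.09519.

9.52%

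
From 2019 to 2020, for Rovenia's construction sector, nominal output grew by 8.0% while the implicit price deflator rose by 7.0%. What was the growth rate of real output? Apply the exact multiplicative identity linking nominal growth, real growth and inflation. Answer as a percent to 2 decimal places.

0.93%

(1 + g_nom) = (1 + g_real)(1 + π), so g_real = 1.0800 / 1.0700 − 1 = 0.00935.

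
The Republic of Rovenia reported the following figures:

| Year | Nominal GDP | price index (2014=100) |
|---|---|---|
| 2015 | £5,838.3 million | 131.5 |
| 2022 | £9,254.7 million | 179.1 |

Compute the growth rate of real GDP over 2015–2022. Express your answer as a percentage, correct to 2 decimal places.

16.39%

Deflate each year: 2015 → 5838.3/1.315 = 4439.77; 2022 → 9254.7/1.791 = 5167.34.
So real GDP changed by 5167.34/4439.77 − 1 = 0.1639, i.e. 16.39%.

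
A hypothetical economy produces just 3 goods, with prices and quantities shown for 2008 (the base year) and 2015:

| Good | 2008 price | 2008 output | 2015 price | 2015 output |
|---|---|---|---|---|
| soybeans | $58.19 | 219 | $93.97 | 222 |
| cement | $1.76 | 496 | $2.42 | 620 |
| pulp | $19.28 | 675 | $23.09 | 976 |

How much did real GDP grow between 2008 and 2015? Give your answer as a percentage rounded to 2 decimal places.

23.27%

Real GDP 2008 = Nominal GDP 2008 = 58.19·219 + 1.76·496 + 19.28·675 = 26630.57.
Real GDP 2015 (at 2008 prices) = 58.19·222 + 1.76·620 + 19.28·976 = 32826.66.
Real growth = 32826.66/26630.57 − 1 = 0.2327.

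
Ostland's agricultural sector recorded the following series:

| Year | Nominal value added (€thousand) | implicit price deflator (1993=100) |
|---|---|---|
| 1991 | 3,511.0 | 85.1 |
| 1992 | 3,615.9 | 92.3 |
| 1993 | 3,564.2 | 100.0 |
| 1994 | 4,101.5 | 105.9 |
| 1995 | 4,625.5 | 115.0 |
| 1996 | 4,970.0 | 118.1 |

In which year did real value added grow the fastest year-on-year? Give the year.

1994

1992: real = 3615.9/0.923 = 3917.55; growth vs 1991 (4125.73) = -5.05%.
1993: real = 3564.2/1.000 = 3564.20; growth vs 1992 (3917.55) = -9.02%.
1994: real = 4101.5/1.059 = 3872.99; growth vs 1993 (3564.20) = 8.66%.
1995: real = 4625.5/1.150 = 4022.17; growth vs 1994 (3872.99) = 3.85%.
1996: real = 4970.0/1.181 = 4208.30; growth vs 1995 (4022.17) = 4.63%.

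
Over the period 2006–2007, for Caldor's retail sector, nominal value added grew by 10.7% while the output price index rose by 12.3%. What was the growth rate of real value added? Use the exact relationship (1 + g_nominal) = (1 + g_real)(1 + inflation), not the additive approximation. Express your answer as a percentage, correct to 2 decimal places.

(1 + g_nom) = (1 + g_real)(1 + π), so g_real = 1.1070 / 1.1230 − 1 = -0.01425.

-1.42%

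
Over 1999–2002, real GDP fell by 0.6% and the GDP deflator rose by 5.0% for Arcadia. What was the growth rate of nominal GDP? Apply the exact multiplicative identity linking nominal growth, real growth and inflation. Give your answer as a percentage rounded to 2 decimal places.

(1 + g_nom) = (1 + g_real)(1 + π) = 0.9940 × 1.0500 = 1.04370.

4.37%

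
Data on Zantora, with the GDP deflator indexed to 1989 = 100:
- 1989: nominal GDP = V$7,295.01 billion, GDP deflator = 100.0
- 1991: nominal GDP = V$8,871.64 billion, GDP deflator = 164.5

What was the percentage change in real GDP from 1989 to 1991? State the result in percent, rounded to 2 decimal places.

Deflate each year: 1989 → 7295.01/1.000 = 7295.01; 1991 → 8871.64/1.645 = 5393.09.
So real GDP changed by 5393.09/7295.01 − 1 = -0.2607, i.e. -26.07%.

-26.07%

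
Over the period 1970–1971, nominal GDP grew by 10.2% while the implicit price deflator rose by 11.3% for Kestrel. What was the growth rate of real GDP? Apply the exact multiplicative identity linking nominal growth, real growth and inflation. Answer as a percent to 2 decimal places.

-0.99%

(1 + g_nom) = (1 + g_real)(1 + π), so g_real = 1.1020 / 1.1130 − 1 = -0.00988.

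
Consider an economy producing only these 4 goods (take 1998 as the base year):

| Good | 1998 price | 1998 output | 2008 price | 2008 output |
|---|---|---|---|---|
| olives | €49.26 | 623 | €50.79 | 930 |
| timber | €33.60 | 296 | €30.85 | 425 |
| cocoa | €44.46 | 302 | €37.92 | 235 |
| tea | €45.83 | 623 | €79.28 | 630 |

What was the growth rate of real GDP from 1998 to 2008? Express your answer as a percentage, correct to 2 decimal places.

Real GDP 1998 = Nominal GDP 1998 = 49.26·623 + 33.60·296 + 44.46·302 + 45.83·623 = 82613.59.
Real GDP 2008 (at 1998 prices) = 49.26·930 + 33.60·425 + 44.46·235 + 45.83·630 = 99412.80.
Real growth = 99412.80/82613.59 − 1 = 0.2033.

20.33%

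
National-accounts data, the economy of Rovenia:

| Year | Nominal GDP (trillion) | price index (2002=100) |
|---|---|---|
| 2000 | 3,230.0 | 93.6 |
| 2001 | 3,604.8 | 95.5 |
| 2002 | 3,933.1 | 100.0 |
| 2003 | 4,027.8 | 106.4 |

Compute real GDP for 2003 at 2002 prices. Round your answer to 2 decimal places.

3,785.53 trillion

Real GDP 2003 = 4027.8 / 1.064 = 3785.53.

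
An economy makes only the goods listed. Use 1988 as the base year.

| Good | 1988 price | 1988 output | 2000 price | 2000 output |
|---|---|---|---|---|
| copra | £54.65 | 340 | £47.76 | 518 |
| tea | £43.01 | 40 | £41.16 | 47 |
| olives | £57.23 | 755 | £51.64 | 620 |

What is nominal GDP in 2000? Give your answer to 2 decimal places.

£58691.00

Nominal GDP 2000 = Σ (p_2000 × q_2000) = 47.76·518 + 41.16·47 + 51.64·620 = 58691.00.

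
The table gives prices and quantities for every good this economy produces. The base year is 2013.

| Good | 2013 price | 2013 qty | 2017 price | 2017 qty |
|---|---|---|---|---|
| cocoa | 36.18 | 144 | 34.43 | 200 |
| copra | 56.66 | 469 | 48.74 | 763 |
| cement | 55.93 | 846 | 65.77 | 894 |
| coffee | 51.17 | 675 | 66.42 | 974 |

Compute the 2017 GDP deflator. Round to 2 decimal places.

111.48

Nominal GDP 2017 = 34.43·200 + 48.74·763 + 65.77·894 + 66.42·974 = 167566.08.
Real GDP 2017 (at 2013 prices) = 36.18·200 + 56.66·763 + 55.93·894 + 51.17·974 = 150308.58.
Deflator = Nominal/Real × 100 = 167566.08/150308.58 × 100 = 111.481.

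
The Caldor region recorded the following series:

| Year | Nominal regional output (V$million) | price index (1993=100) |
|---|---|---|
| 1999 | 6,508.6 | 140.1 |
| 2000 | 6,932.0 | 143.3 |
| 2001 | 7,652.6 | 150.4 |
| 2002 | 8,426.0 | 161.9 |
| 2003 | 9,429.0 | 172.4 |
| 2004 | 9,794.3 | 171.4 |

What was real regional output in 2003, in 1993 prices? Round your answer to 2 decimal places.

Real regional output 2003 = 9429.0 / 1.724 = 5469.26.

V$5,469.26 million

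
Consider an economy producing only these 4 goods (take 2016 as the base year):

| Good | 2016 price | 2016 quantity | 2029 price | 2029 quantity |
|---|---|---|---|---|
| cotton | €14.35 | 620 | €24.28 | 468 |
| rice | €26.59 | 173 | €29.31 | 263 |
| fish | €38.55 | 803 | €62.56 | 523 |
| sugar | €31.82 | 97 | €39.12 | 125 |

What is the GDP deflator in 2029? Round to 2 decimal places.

Nominal GDP 2029 = 24.28·468 + 29.31·263 + 62.56·523 + 39.12·125 = 56680.45.
Real GDP 2029 (at 2016 prices) = 14.35·468 + 26.59·263 + 38.55·523 + 31.82·125 = 37848.12.
Deflator = Nominal/Real × 100 = 56680.45/37848.12 × 100 = 149.758.

149.76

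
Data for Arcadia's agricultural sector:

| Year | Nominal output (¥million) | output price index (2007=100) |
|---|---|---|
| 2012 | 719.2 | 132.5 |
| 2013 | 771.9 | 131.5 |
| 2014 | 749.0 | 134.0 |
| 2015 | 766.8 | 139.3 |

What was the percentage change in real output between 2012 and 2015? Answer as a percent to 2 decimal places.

1.41%

Real output 2012 = 719.2/1.325 = 542.79.
Real output 2015 = 766.8/1.393 = 550.47.
Change = 550.47/542.79 − 1 = 0.0141.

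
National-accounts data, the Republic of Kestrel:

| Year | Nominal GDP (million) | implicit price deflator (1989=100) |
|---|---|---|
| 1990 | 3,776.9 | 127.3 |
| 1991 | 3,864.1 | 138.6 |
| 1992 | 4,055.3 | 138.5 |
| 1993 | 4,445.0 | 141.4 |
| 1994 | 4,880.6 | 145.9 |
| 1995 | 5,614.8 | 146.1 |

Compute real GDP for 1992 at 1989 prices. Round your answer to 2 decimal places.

2,928.01 million

Real GDP 1992 = 4055.3 / 1.385 = 2928.01.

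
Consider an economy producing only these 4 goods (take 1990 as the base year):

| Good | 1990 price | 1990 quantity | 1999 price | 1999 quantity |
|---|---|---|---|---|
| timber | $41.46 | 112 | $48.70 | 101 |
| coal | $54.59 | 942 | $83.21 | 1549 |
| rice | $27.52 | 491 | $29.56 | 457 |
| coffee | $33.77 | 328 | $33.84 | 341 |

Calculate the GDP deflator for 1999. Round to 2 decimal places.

140.78

Nominal GDP 1999 = 48.70·101 + 83.21·1549 + 29.56·457 + 33.84·341 = 158859.35.
Real GDP 1999 (at 1990 prices) = 41.46·101 + 54.59·1549 + 27.52·457 + 33.77·341 = 112839.58.
Deflator = Nominal/Real × 100 = 158859.35/112839.58 × 100 = 140.783.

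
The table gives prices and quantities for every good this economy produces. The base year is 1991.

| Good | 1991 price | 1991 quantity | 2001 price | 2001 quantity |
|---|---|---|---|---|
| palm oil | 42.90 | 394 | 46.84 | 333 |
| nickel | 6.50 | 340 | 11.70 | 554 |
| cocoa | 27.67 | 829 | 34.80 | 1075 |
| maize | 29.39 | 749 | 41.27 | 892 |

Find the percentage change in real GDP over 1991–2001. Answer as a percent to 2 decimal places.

15.27%

Real GDP 1991 = Nominal GDP 1991 = 42.90·394 + 6.50·340 + 27.67·829 + 29.39·749 = 64064.14.
Real GDP 2001 (at 1991 prices) = 42.90·333 + 6.50·554 + 27.67·1075 + 29.39·892 = 73847.83.
Real growth = 73847.83/64064.14 − 1 = 0.1527.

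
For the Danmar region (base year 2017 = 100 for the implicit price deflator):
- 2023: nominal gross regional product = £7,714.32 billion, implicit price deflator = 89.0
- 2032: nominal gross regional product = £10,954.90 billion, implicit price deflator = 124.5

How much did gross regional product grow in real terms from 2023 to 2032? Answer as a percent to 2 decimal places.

1.52%

Real gross regional product 2023 = 7714.32 / 0.890 = 8667.78.
Real gross regional product 2032 = 10954.90 / 1.245 = 8799.12.
Real growth = 8799.12 / 8667.78 − 1 = 0.0152.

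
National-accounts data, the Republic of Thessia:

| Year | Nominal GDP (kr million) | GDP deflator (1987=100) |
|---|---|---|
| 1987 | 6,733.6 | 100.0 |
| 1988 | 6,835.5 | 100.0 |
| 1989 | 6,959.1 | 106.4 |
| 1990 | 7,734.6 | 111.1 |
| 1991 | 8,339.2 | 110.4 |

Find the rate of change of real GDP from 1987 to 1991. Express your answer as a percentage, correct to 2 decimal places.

12.18%

Real GDP 1987 = 6733.6/1.000 = 6733.60.
Real GDP 1991 = 8339.2/1.104 = 7553.62.
Change = 7553.62/6733.60 − 1 = 0.1218.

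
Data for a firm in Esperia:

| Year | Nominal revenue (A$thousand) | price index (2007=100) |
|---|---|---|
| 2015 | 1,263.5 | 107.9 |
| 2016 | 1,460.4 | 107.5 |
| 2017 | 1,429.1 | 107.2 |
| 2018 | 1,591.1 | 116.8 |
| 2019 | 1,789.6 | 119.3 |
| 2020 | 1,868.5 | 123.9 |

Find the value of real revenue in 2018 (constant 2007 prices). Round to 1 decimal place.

A$1,362.2 thousand

Real revenue 2018 = 1591.1 / 1.168 = 1362.24.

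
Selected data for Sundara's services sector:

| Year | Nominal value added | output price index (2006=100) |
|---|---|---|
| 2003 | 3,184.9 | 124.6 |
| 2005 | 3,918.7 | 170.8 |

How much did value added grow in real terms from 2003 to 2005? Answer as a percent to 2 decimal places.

-10.24%

Real value added 2003 = 3184.9 / 1.246 = 2556.10.
Real value added 2005 = 3918.7 / 1.708 = 2294.32.
Real growth = 2294.32 / 2556.10 − 1 = -0.1024.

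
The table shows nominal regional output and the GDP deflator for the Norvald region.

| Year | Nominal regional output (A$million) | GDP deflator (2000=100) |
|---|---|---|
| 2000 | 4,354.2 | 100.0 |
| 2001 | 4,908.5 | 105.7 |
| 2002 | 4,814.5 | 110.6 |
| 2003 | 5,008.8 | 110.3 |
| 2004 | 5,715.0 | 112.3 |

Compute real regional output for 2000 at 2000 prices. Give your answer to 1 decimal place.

A$4,354.2 million

Real regional output 2000 = 4354.2 / 1.000 = 4354.20.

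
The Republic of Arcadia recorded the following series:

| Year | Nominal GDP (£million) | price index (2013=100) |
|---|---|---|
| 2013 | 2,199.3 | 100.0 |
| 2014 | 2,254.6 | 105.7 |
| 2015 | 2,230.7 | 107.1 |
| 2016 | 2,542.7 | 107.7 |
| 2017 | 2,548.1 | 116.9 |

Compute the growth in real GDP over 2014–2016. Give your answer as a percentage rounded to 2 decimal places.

Real GDP 2014 = 2254.6/1.057 = 2133.02.
Real GDP 2016 = 2542.7/1.077 = 2360.91.
Change = 2360.91/2133.02 − 1 = 0.1068.

10.68%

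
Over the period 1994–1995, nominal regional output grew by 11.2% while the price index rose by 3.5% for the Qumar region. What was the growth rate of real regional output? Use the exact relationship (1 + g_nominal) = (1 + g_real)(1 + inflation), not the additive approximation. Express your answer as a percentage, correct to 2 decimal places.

7.44%

(1 + g_nom) = (1 + g_real)(1 + π), so g_real = 1.1120 / 1.0350 − 1 = 0.07440.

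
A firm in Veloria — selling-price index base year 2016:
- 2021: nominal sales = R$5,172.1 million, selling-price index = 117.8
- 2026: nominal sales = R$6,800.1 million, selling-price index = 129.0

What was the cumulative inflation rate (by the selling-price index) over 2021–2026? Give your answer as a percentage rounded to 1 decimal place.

Price-level change = 129.0 / 117.8 − 1 = 0.0951.

9.5%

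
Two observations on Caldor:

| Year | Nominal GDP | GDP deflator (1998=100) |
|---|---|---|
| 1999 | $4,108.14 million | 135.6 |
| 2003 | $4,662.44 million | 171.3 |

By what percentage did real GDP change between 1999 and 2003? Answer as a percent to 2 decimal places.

-10.16%

Deflate each year: 1999 → 4108.14/1.356 = 3029.60; 2003 → 4662.44/1.713 = 2721.80.
So real GDP changed by 2721.80/3029.60 − 1 = -0.1016, i.e. -10.16%.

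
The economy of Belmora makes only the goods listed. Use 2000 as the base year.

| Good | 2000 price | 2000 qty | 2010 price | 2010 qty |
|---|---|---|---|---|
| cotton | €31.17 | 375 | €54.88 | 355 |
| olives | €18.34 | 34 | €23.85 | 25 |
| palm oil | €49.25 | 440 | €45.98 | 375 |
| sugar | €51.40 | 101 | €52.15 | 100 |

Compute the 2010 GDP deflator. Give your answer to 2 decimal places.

121.07

Nominal GDP 2010 = 54.88·355 + 23.85·25 + 45.98·375 + 52.15·100 = 42536.15.
Real GDP 2010 (at 2000 prices) = 31.17·355 + 18.34·25 + 49.25·375 + 51.40·100 = 35132.60.
Deflator = Nominal/Real × 100 = 42536.15/35132.60 × 100 = 121.073.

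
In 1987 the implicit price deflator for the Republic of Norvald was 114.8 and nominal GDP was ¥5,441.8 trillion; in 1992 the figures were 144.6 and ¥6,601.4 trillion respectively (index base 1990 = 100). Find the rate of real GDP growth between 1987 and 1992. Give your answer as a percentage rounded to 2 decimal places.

-3.69%

Real GDP 1987 = 5441.8 / 1.148 = 4740.24.
Real GDP 1992 = 6601.4 / 1.446 = 4565.28.
Real growth = 4565.28 / 4740.24 − 1 = -0.0369.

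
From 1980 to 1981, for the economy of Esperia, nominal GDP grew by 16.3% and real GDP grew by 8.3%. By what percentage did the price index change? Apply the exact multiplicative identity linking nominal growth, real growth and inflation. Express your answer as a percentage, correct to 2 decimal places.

(1 + g_nom) = (1 + g_real)(1 + π), so π = 1.1630 / 1.0830 − 1 = 0.07387.

7.39%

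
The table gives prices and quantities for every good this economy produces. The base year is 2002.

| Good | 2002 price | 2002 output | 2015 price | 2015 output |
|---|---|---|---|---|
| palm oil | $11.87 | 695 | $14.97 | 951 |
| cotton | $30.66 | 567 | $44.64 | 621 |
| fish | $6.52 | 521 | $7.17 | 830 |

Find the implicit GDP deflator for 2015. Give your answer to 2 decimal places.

Nominal GDP 2015 = 14.97·951 + 44.64·621 + 7.17·830 = 47909.01.
Real GDP 2015 (at 2002 prices) = 11.87·951 + 30.66·621 + 6.52·830 = 35739.83.
Deflator = Nominal/Real × 100 = 47909.01/35739.83 × 100 = 134.049.

134.05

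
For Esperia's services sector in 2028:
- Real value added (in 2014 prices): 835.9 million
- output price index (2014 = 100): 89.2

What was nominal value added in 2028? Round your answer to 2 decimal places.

745.62 million

Nominal value added = Real × (output price index/100) = 835.9 × 0.892 = 745.62.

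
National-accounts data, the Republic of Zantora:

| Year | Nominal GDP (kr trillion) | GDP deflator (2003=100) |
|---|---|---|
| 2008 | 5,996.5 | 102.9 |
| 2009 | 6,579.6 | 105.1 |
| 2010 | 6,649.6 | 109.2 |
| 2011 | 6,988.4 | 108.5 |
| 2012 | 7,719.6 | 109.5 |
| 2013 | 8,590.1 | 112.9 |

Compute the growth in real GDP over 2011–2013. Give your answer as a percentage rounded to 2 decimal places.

Real GDP 2011 = 6988.4/1.085 = 6440.92.
Real GDP 2013 = 8590.1/1.129 = 7608.59.
Change = 7608.59/6440.92 − 1 = 0.1813.

18.13%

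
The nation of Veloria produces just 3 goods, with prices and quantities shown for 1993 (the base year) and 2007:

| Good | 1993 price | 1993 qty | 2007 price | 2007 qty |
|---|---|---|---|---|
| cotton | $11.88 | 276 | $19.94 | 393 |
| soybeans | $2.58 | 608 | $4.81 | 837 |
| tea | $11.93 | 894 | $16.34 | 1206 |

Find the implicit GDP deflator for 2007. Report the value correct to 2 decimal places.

148.80

Nominal GDP 2007 = 19.94·393 + 4.81·837 + 16.34·1206 = 31568.43.
Real GDP 2007 (at 1993 prices) = 11.88·393 + 2.58·837 + 11.93·1206 = 21215.88.
Deflator = Nominal/Real × 100 = 31568.43/21215.88 × 100 = 148.796.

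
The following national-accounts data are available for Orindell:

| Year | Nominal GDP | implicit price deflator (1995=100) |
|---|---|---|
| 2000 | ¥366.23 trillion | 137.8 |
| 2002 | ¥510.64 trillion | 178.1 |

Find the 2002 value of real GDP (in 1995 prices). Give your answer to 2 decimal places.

Real GDP = Nominal / (implicit price deflator/100) = 510.64 / 1.781 = 286.72.

¥286.72 trillion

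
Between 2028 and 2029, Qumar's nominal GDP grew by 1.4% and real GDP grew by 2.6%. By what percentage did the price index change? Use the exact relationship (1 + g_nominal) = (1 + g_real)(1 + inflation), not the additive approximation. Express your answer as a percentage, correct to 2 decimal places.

(1 + g_nom) = (1 + g_real)(1 + π), so π = 1.0140 / 1.0260 − 1 = -0.01170.

-1.17%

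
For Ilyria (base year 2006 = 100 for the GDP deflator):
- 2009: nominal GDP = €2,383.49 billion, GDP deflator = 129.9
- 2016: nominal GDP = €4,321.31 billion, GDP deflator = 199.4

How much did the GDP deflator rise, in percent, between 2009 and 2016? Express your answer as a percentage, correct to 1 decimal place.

53.5%

Price-level change = 199.4 / 129.9 − 1 = 0.5350.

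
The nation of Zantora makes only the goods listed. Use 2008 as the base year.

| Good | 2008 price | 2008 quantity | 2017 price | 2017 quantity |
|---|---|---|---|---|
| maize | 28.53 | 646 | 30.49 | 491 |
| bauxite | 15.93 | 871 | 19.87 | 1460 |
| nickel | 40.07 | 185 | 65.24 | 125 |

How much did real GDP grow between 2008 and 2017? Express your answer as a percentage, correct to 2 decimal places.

Real GDP 2008 = Nominal GDP 2008 = 28.53·646 + 15.93·871 + 40.07·185 = 39718.36.
Real GDP 2017 (at 2008 prices) = 28.53·491 + 15.93·1460 + 40.07·125 = 42274.78.
Real growth = 42274.78/39718.36 − 1 = 0.0644.

6.44%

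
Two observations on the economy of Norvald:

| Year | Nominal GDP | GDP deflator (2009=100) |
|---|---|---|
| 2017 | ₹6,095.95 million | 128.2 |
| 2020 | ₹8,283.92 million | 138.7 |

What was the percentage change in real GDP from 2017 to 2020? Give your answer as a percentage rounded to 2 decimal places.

Real GDP 2017 = 6095.95 / 1.282 = 4755.03.
Real GDP 2020 = 8283.92 / 1.387 = 5972.55.
Real growth = 5972.55 / 4755.03 − 1 = 0.2560.

25.60%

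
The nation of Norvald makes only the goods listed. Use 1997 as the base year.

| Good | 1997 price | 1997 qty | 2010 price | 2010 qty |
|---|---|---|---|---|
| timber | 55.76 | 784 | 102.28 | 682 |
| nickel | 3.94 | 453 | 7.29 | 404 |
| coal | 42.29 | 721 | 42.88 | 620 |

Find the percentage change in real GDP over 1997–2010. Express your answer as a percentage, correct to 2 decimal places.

Real GDP 1997 = Nominal GDP 1997 = 55.76·784 + 3.94·453 + 42.29·721 = 75991.75.
Real GDP 2010 (at 1997 prices) = 55.76·682 + 3.94·404 + 42.29·620 = 65839.88.
Real growth = 65839.88/75991.75 − 1 = -0.1336.

-13.36%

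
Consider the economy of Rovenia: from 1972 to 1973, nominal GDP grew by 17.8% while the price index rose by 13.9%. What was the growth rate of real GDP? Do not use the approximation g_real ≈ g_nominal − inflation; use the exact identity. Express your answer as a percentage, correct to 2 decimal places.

3.42%

(1 + g_nom) = (1 + g_real)(1 + π), so g_real = 1.1780 / 1.1390 − 1 = 0.03424.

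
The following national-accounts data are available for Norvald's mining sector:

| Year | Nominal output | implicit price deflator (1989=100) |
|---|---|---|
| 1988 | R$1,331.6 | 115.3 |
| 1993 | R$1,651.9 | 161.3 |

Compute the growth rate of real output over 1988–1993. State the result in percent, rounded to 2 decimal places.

Real output 1988 = 1331.6 / 1.153 = 1154.90.
Real output 1993 = 1651.9 / 1.613 = 1024.12.
Real growth = 1024.12 / 1154.90 − 1 = -0.1132.

-11.32%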